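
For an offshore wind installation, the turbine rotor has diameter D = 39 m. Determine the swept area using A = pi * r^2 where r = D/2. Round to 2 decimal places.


Compute the rotor radius:
  r = D / 2 = 39 / 2 = 19.5 m
Calculate swept area:
  A = pi * r^2 = pi * 19.5^2
  A = 1194.59 m^2

1194.59


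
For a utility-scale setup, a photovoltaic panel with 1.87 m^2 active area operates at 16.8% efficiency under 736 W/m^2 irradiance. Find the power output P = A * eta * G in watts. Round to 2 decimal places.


Use the solar power formula P = A * eta * G.
Given: A = 1.87 m^2, eta = 0.168, G = 736 W/m^2
P = 1.87 * 0.168 * 736
P = 231.22 W

231.22


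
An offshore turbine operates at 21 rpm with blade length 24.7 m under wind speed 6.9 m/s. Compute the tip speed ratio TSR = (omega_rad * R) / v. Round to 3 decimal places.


Convert rotational speed to rad/s:
  omega = 21 * 2 * pi / 60 = 2.1991 rad/s
Compute tip speed:
  v_tip = omega * R = 2.1991 * 24.7 = 54.318 m/s
Tip speed ratio:
  TSR = v_tip / v_wind = 54.318 / 6.9 = 7.872

7.872


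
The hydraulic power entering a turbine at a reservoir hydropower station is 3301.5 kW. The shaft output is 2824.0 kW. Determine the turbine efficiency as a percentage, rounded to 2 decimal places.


Turbine efficiency = (output power / input power) * 100
eta = (2824.0 / 3301.5) * 100
eta = 85.54%

85.54


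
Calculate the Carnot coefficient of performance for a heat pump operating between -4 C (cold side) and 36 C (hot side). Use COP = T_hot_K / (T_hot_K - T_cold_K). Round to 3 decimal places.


Convert to Kelvin:
  T_hot = 36 + 273.15 = 309.15 K
  T_cold = -4 + 273.15 = 269.15 K
Apply Carnot COP formula:
  COP = T_hot_K / (T_hot_K - T_cold_K) = 309.15 / 40.0
  COP = 7.729

7.729


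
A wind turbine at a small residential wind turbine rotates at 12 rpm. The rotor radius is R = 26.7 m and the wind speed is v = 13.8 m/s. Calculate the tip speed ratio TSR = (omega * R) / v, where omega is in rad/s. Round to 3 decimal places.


Convert rotational speed to rad/s:
  omega = 12 * 2 * pi / 60 = 1.2566 rad/s
Compute tip speed:
  v_tip = omega * R = 1.2566 * 26.7 = 33.552 m/s
Tip speed ratio:
  TSR = v_tip / v_wind = 33.552 / 13.8 = 2.431

2.431


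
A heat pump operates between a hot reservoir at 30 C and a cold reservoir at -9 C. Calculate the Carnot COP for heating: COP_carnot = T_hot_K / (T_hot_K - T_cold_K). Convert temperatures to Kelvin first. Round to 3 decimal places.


Convert to Kelvin:
  T_hot = 30 + 273.15 = 303.15 K
  T_cold = -9 + 273.15 = 264.15 K
Apply Carnot COP formula:
  COP = T_hot_K / (T_hot_K - T_cold_K) = 303.15 / 39.0
  COP = 7.773

7.773


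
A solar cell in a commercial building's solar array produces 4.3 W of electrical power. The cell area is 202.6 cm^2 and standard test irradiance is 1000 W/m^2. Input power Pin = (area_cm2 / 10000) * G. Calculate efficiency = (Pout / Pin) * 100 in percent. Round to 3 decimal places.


First compute the input power:
  Pin = area_cm2 / 10000 * G = 202.6 / 10000 * 1000 = 20.26 W
Then compute efficiency:
  Efficiency = (Pout / Pin) * 100 = (4.3 / 20.26) * 100
  Efficiency = 21.224%

21.224


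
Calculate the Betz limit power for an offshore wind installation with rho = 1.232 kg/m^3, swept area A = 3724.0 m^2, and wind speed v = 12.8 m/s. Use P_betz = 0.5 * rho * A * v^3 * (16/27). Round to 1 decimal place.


The Betz coefficient Cp_max = 16/27 = 0.5926
v^3 = 12.8^3 = 2097.152
P_betz = 0.5 * rho * A * v^3 * Cp_max
P_betz = 0.5 * 1.232 * 3724.0 * 2097.152 * 0.5926
P_betz = 2850864.1 W

2850864.1


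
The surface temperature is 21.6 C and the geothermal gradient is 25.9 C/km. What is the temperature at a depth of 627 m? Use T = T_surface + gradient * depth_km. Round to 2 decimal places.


Convert depth to km: 627 / 1000 = 0.627 km
Temperature increase = gradient * depth_km = 25.9 * 0.627 = 16.24 C
Temperature at depth = T_surface + delta_T = 21.6 + 16.24
T = 37.84 C

37.84


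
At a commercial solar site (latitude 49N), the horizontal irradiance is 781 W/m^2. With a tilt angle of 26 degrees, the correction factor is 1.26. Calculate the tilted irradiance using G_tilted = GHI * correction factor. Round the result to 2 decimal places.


Identify the given values:
  GHI = 781 W/m^2, tilt correction factor = 1.26
Apply the formula G_tilted = GHI * factor:
  G_tilted = 781 * 1.26
  G_tilted = 984.06 W/m^2

984.06


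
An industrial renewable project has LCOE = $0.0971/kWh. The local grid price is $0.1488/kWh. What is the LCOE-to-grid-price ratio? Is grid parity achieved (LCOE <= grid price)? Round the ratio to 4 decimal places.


Compare LCOE to grid price:
  LCOE = $0.0971/kWh, Grid price = $0.1488/kWh
  Ratio = LCOE / grid_price = 0.0971 / 0.1488 = 0.6526
  Grid parity achieved (ratio <= 1)? yes

0.6526


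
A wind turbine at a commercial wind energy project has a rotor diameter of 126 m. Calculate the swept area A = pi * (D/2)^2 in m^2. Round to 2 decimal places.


Compute the rotor radius:
  r = D / 2 = 126 / 2 = 63.0 m
Calculate swept area:
  A = pi * r^2 = pi * 63.0^2
  A = 12468.98 m^2

12468.98


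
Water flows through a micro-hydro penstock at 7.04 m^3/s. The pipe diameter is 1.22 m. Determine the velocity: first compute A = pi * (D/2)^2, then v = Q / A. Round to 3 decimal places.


Compute pipe cross-sectional area:
  A = pi * (D/2)^2 = pi * (1.22/2)^2 = 1.169 m^2
Calculate velocity:
  v = Q / A = 7.04 / 1.169
  v = 6.022 m/s

6.022


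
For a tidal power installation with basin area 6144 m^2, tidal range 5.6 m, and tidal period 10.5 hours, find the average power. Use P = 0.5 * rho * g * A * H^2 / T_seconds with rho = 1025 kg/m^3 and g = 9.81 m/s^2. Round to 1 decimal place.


Convert period to seconds: T = 10.5 * 3600 = 37800.0 s
H^2 = 5.6^2 = 31.36
P = 0.5 * rho * g * A * H^2 / T
P = 0.5 * 1025 * 9.81 * 6144 * 31.36 / 37800.0
P = 25627.0 W

25627.0


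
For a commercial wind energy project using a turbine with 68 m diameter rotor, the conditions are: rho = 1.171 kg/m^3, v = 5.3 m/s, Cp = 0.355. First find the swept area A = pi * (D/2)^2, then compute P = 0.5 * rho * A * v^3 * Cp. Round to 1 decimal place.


Step 1 -- Compute swept area:
  A = pi * (D/2)^2 = pi * (68/2)^2 = 3631.68 m^2
Step 2 -- Apply wind power equation:
  P = 0.5 * rho * A * v^3 * Cp
  v^3 = 5.3^3 = 148.877
  P = 0.5 * 1.171 * 3631.68 * 148.877 * 0.355
  P = 112380.4 W

112380.4


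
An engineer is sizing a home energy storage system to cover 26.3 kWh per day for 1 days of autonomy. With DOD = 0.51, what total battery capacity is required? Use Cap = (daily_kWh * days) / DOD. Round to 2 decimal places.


Total energy needed = daily * days = 26.3 * 1 = 26.3 kWh
Account for depth of discharge:
  Cap = total_energy / DOD = 26.3 / 0.51
  Cap = 51.57 kWh

51.57


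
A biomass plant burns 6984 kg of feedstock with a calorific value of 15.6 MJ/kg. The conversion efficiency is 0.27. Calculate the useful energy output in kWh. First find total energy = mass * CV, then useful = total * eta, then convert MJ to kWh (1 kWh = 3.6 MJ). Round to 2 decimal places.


Total energy = mass * CV = 6984 * 15.6 = 108950.4 MJ
Useful energy = total * eta = 108950.4 * 0.27 = 29416.61 MJ
Convert to kWh: 29416.61 / 3.6
Useful energy = 8171.28 kWh

8171.28


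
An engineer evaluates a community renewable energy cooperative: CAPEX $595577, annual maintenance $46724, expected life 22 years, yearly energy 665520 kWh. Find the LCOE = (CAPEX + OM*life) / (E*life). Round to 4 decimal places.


Total cost = CAPEX + OM * lifetime = 595577 + 46724 * 22 = 595577 + 1027928 = 1623505
Total generation = annual * lifetime = 665520 * 22 = 14641440 kWh
LCOE = 1623505 / 14641440
LCOE = 0.1109 $/kWh

0.1109


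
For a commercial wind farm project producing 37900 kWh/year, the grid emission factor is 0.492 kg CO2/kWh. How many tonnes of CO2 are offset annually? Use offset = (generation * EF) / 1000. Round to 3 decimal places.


CO2 offset in kg = generation * emission_factor
CO2 offset = 37900 * 0.492 = 18646.8 kg
Convert to tonnes:
  CO2 offset = 18646.8 / 1000 = 18.647 tonnes

18.647


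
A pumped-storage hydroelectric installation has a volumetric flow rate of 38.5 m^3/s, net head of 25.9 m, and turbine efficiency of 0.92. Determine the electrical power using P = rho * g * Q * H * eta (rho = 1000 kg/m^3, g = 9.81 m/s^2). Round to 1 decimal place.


Apply the hydropower formula P = rho * g * Q * H * eta
rho * g = 1000 * 9.81 = 9810.0
P = 9810.0 * 38.5 * 25.9 * 0.92
P = 8999478.2 W

8999478.2


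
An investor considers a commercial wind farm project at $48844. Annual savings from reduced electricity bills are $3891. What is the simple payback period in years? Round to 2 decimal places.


Simple payback period = initial cost / annual savings
Payback = 48844 / 3891
Payback = 12.55 years

12.55


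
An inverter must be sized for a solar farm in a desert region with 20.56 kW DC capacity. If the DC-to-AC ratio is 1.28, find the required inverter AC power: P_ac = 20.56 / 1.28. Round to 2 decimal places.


The inverter AC capacity is determined by the DC/AC ratio.
Given: P_dc = 20.56 kW, DC/AC ratio = 1.28
P_ac = P_dc / ratio = 20.56 / 1.28
P_ac = 16.06 kW

16.06


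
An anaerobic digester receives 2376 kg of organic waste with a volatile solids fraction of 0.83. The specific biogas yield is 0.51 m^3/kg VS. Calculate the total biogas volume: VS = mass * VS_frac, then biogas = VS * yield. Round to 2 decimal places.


Compute volatile solids:
  VS = mass * VS_fraction = 2376 * 0.83 = 1972.08 kg
Calculate biogas volume:
  Biogas = VS * specific_yield = 1972.08 * 0.51
  Biogas = 1005.76 m^3

1005.76


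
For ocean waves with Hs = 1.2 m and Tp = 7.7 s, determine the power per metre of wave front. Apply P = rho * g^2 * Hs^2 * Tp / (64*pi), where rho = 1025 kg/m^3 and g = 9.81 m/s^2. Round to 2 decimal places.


Apply wave power formula:
  g^2 = 9.81^2 = 96.2361
  Hs^2 = 1.2^2 = 1.44
  Numerator = rho * g^2 * Hs^2 * Tp = 1025 * 96.2361 * 1.44 * 7.7 = 1093742.52
  Denominator = 64 * pi = 201.0619
  P = 1093742.52 / 201.0619 = 5439.83 W/m

5439.83


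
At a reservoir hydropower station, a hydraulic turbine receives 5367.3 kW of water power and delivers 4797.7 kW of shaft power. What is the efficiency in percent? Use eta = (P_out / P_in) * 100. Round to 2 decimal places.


Turbine efficiency = (output power / input power) * 100
eta = (4797.7 / 5367.3) * 100
eta = 89.39%

89.39


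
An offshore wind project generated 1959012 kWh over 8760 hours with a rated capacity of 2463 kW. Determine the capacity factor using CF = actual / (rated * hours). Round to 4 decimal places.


Capacity factor = actual output / maximum possible output
Maximum possible = rated * hours = 2463 * 8760 = 21575880 kWh
CF = 1959012 / 21575880
CF = 0.0908

0.0908


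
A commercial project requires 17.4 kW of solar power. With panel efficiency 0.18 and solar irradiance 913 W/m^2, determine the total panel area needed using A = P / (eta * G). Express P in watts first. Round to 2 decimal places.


Convert target power to watts: P = 17.4 * 1000 = 17400.0 W
Compute denominator: eta * G = 0.18 * 913 = 164.34
Required area A = P / (eta * G) = 17400.0 / 164.34
A = 105.88 m^2

105.88


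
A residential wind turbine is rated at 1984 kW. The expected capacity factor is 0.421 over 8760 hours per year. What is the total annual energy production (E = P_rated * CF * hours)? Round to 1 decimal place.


Annual energy = rated_kW * capacity_factor * hours_per_year
Given: P_rated = 1984 kW, CF = 0.421, hours = 8760
E = 1984 * 0.421 * 8760
E = 7316912.6 kWh

7316912.6


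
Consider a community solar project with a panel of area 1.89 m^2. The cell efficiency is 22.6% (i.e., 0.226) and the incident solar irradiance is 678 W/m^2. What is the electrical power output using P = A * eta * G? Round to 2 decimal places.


Use the solar power formula P = A * eta * G.
Given: A = 1.89 m^2, eta = 0.226, G = 678 W/m^2
P = 1.89 * 0.226 * 678
P = 289.60 W

289.60


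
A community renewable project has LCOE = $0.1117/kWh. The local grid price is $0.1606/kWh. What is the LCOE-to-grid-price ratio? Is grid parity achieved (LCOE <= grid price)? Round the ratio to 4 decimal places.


Compare LCOE to grid price:
  LCOE = $0.1117/kWh, Grid price = $0.1606/kWh
  Ratio = LCOE / grid_price = 0.1117 / 0.1606 = 0.6955
  Grid parity achieved (ratio <= 1)? yes

0.6955


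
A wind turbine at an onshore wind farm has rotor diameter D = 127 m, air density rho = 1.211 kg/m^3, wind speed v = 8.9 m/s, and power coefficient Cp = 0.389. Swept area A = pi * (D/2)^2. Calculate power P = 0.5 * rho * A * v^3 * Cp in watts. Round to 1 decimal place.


Step 1 -- Compute swept area:
  A = pi * (D/2)^2 = pi * (127/2)^2 = 12667.69 m^2
Step 2 -- Apply wind power equation:
  P = 0.5 * rho * A * v^3 * Cp
  v^3 = 8.9^3 = 704.969
  P = 0.5 * 1.211 * 12667.69 * 704.969 * 0.389
  P = 2103444.7 W

2103444.7


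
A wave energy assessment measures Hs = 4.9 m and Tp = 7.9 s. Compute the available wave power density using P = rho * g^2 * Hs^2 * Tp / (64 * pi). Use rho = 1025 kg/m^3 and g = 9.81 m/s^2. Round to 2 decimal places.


Apply wave power formula:
  g^2 = 9.81^2 = 96.2361
  Hs^2 = 4.9^2 = 24.01
  Numerator = rho * g^2 * Hs^2 * Tp = 1025 * 96.2361 * 24.01 * 7.9 = 18710316.39
  Denominator = 64 * pi = 201.0619
  P = 18710316.39 / 201.0619 = 93057.48 W/m

93057.48


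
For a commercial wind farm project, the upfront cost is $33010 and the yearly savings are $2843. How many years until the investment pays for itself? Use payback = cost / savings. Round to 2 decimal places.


Simple payback period = initial cost / annual savings
Payback = 33010 / 2843
Payback = 11.61 years

11.61


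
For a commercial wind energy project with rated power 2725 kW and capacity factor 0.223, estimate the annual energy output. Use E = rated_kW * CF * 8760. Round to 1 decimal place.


Annual energy = rated_kW * capacity_factor * hours_per_year
Given: P_rated = 2725 kW, CF = 0.223, hours = 8760
E = 2725 * 0.223 * 8760
E = 5323233.0 kWh

5323233.0


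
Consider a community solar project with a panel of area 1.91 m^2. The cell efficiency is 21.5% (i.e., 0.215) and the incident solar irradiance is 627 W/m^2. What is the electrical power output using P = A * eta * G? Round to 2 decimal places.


Use the solar power formula P = A * eta * G.
Given: A = 1.91 m^2, eta = 0.215, G = 627 W/m^2
P = 1.91 * 0.215 * 627
P = 257.48 W

257.48


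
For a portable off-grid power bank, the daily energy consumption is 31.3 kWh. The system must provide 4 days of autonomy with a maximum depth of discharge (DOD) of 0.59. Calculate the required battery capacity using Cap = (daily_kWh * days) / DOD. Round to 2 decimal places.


Total energy needed = daily * days = 31.3 * 4 = 125.2 kWh
Account for depth of discharge:
  Cap = total_energy / DOD = 125.2 / 0.59
  Cap = 212.20 kWh

212.20


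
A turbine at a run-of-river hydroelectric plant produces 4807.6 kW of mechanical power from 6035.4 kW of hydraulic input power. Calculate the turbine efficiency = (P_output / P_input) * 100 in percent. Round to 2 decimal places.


Turbine efficiency = (output power / input power) * 100
eta = (4807.6 / 6035.4) * 100
eta = 79.66%

79.66


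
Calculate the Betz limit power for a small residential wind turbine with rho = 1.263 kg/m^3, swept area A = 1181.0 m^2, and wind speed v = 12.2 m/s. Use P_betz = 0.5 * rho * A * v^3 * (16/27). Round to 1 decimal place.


The Betz coefficient Cp_max = 16/27 = 0.5926
v^3 = 12.2^3 = 1815.848
P_betz = 0.5 * rho * A * v^3 * Cp_max
P_betz = 0.5 * 1.263 * 1181.0 * 1815.848 * 0.5926
P_betz = 802525.7 W

802525.7


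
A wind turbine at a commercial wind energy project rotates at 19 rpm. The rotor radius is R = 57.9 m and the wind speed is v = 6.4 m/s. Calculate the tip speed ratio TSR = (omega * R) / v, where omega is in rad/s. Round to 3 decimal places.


Convert rotational speed to rad/s:
  omega = 19 * 2 * pi / 60 = 1.9897 rad/s
Compute tip speed:
  v_tip = omega * R = 1.9897 * 57.9 = 115.202 m/s
Tip speed ratio:
  TSR = v_tip / v_wind = 115.202 / 6.4 = 18.000

18.000


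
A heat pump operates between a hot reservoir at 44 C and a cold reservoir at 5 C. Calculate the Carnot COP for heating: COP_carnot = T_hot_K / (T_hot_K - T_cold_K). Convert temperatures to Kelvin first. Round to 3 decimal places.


Convert to Kelvin:
  T_hot = 44 + 273.15 = 317.15 K
  T_cold = 5 + 273.15 = 278.15 K
Apply Carnot COP formula:
  COP = T_hot_K / (T_hot_K - T_cold_K) = 317.15 / 39.0
  COP = 8.132

8.132


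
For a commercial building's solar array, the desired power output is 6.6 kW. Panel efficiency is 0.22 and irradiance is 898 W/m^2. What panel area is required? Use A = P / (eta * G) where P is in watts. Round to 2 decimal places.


Convert target power to watts: P = 6.6 * 1000 = 6600.0 W
Compute denominator: eta * G = 0.22 * 898 = 197.56
Required area A = P / (eta * G) = 6600.0 / 197.56
A = 33.41 m^2

33.41


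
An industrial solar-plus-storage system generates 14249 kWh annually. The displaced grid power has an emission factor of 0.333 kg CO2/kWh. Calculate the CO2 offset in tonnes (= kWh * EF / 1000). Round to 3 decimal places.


CO2 offset in kg = generation * emission_factor
CO2 offset = 14249 * 0.333 = 4744.92 kg
Convert to tonnes:
  CO2 offset = 4744.92 / 1000 = 4.745 tonnes

4.745


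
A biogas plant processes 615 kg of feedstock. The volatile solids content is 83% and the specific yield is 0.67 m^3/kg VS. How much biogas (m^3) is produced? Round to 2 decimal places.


Compute volatile solids:
  VS = mass * VS_fraction = 615 * 0.83 = 510.45 kg
Calculate biogas volume:
  Biogas = VS * specific_yield = 510.45 * 0.67
  Biogas = 342.00 m^3

342.00


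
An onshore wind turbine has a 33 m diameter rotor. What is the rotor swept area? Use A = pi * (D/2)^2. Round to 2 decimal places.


Compute the rotor radius:
  r = D / 2 = 33 / 2 = 16.5 m
Calculate swept area:
  A = pi * r^2 = pi * 16.5^2
  A = 855.30 m^2

855.30


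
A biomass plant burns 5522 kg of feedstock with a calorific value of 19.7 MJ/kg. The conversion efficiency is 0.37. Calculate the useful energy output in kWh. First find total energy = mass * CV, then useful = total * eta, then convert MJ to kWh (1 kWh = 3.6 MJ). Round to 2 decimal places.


Total energy = mass * CV = 5522 * 19.7 = 108783.4 MJ
Useful energy = total * eta = 108783.4 * 0.37 = 40249.86 MJ
Convert to kWh: 40249.86 / 3.6
Useful energy = 11180.52 kWh

11180.52


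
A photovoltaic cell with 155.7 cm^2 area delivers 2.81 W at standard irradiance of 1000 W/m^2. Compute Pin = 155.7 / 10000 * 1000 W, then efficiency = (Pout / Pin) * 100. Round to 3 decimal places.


First compute the input power:
  Pin = area_cm2 / 10000 * G = 155.7 / 10000 * 1000 = 15.57 W
Then compute efficiency:
  Efficiency = (Pout / Pin) * 100 = (2.81 / 15.57) * 100
  Efficiency = 18.048%

18.048


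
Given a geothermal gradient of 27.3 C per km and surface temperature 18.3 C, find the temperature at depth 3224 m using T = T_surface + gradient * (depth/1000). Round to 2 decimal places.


Convert depth to km: 3224 / 1000 = 3.224 km
Temperature increase = gradient * depth_km = 27.3 * 3.224 = 88.02 C
Temperature at depth = T_surface + delta_T = 18.3 + 88.02
T = 106.32 C

106.32


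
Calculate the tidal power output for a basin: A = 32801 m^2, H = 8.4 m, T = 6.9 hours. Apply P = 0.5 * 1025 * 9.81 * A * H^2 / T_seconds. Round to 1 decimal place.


Convert period to seconds: T = 6.9 * 3600 = 24840.0 s
H^2 = 8.4^2 = 70.56
P = 0.5 * rho * g * A * H^2 / T
P = 0.5 * 1025 * 9.81 * 32801 * 70.56 / 24840.0
P = 468443.2 W

468443.2


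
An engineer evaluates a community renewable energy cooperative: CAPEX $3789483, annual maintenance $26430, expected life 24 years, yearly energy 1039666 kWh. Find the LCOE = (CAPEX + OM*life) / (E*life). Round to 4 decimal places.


Total cost = CAPEX + OM * lifetime = 3789483 + 26430 * 24 = 3789483 + 634320 = 4423803
Total generation = annual * lifetime = 1039666 * 24 = 24951984 kWh
LCOE = 4423803 / 24951984
LCOE = 0.1773 $/kWh

0.1773


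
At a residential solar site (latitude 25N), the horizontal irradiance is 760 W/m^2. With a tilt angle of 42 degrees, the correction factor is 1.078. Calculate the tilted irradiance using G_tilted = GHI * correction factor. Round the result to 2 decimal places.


Identify the given values:
  GHI = 760 W/m^2, tilt correction factor = 1.078
Apply the formula G_tilted = GHI * factor:
  G_tilted = 760 * 1.078
  G_tilted = 819.28 W/m^2

819.28


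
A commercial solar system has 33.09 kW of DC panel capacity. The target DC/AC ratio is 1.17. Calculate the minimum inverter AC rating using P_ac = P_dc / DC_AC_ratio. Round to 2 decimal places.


The inverter AC capacity is determined by the DC/AC ratio.
Given: P_dc = 33.09 kW, DC/AC ratio = 1.17
P_ac = P_dc / ratio = 33.09 / 1.17
P_ac = 28.28 kW

28.28


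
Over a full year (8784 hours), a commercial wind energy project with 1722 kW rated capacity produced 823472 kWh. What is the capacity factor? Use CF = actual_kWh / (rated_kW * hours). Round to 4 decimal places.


Capacity factor = actual output / maximum possible output
Maximum possible = rated * hours = 1722 * 8784 = 15126048 kWh
CF = 823472 / 15126048
CF = 0.0544

0.0544


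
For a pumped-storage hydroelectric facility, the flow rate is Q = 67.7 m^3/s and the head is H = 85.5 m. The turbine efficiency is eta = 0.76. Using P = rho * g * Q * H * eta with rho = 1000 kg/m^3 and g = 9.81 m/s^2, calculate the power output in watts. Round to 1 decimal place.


Apply the hydropower formula P = rho * g * Q * H * eta
rho * g = 1000 * 9.81 = 9810.0
P = 9810.0 * 67.7 * 85.5 * 0.76
P = 43155622.3 W

43155622.3


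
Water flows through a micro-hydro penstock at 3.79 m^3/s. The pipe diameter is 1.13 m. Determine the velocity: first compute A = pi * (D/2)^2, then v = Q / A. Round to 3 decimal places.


Compute pipe cross-sectional area:
  A = pi * (D/2)^2 = pi * (1.13/2)^2 = 1.0029 m^2
Calculate velocity:
  v = Q / A = 3.79 / 1.0029
  v = 3.779 m/s

3.779


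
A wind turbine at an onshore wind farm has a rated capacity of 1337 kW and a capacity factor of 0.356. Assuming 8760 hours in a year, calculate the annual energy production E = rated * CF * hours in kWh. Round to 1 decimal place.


Annual energy = rated_kW * capacity_factor * hours_per_year
Given: P_rated = 1337 kW, CF = 0.356, hours = 8760
E = 1337 * 0.356 * 8760
E = 4169514.7 kWh

4169514.7


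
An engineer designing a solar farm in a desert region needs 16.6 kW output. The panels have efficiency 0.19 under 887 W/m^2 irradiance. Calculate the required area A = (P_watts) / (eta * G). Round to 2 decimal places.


Convert target power to watts: P = 16.6 * 1000 = 16600.0 W
Compute denominator: eta * G = 0.19 * 887 = 168.53
Required area A = P / (eta * G) = 16600.0 / 168.53
A = 98.50 m^2

98.50


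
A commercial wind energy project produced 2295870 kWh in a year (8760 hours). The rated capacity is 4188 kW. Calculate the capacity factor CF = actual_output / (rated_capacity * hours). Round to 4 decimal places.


Capacity factor = actual output / maximum possible output
Maximum possible = rated * hours = 4188 * 8760 = 36686880 kWh
CF = 2295870 / 36686880
CF = 0.0626

0.0626


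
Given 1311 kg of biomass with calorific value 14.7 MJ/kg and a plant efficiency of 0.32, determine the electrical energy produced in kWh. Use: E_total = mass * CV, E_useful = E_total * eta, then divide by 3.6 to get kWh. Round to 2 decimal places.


Total energy = mass * CV = 1311 * 14.7 = 19271.7 MJ
Useful energy = total * eta = 19271.7 * 0.32 = 6166.94 MJ
Convert to kWh: 6166.94 / 3.6
Useful energy = 1713.04 kWh

1713.04


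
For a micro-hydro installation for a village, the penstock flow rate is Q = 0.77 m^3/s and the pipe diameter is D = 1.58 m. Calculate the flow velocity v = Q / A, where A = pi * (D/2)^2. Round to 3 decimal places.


Compute pipe cross-sectional area:
  A = pi * (D/2)^2 = pi * (1.58/2)^2 = 1.9607 m^2
Calculate velocity:
  v = Q / A = 0.77 / 1.9607
  v = 0.393 m/s

0.393


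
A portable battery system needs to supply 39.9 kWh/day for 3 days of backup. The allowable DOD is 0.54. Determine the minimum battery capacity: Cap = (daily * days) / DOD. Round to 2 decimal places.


Total energy needed = daily * days = 39.9 * 3 = 119.7 kWh
Account for depth of discharge:
  Cap = total_energy / DOD = 119.7 / 0.54
  Cap = 221.67 kWh

221.67


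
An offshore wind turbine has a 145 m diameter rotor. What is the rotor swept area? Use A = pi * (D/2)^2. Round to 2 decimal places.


Compute the rotor radius:
  r = D / 2 = 145 / 2 = 72.5 m
Calculate swept area:
  A = pi * r^2 = pi * 72.5^2
  A = 16513.00 m^2

16513.00


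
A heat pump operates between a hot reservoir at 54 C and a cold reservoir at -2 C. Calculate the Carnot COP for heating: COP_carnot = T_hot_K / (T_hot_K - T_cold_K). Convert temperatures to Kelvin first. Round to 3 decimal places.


Convert to Kelvin:
  T_hot = 54 + 273.15 = 327.15 K
  T_cold = -2 + 273.15 = 271.15 K
Apply Carnot COP formula:
  COP = T_hot_K / (T_hot_K - T_cold_K) = 327.15 / 56.0
  COP = 5.842

5.842


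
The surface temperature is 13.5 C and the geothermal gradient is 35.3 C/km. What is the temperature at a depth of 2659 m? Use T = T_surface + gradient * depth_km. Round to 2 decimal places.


Convert depth to km: 2659 / 1000 = 2.659 km
Temperature increase = gradient * depth_km = 35.3 * 2.659 = 93.86 C
Temperature at depth = T_surface + delta_T = 13.5 + 93.86
T = 107.36 C

107.36


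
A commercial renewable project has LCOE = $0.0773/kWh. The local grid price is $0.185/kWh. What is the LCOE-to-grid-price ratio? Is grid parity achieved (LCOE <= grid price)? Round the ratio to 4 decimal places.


Compare LCOE to grid price:
  LCOE = $0.0773/kWh, Grid price = $0.185/kWh
  Ratio = LCOE / grid_price = 0.0773 / 0.185 = 0.4178
  Grid parity achieved (ratio <= 1)? yes

0.4178


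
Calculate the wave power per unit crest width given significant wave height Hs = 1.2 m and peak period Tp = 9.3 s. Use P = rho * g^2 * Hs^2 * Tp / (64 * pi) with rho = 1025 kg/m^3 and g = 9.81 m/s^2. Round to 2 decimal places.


Apply wave power formula:
  g^2 = 9.81^2 = 96.2361
  Hs^2 = 1.2^2 = 1.44
  Numerator = rho * g^2 * Hs^2 * Tp = 1025 * 96.2361 * 1.44 * 9.3 = 1321013.7
  Denominator = 64 * pi = 201.0619
  P = 1321013.7 / 201.0619 = 6570.18 W/m

6570.18


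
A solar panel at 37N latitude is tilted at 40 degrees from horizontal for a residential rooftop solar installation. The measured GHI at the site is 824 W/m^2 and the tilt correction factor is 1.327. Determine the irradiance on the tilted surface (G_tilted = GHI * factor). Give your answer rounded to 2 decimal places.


Identify the given values:
  GHI = 824 W/m^2, tilt correction factor = 1.327
Apply the formula G_tilted = GHI * factor:
  G_tilted = 824 * 1.327
  G_tilted = 1093.45 W/m^2

1093.45


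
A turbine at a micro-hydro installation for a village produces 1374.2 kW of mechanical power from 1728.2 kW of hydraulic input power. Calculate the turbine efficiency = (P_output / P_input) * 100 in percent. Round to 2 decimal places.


Turbine efficiency = (output power / input power) * 100
eta = (1374.2 / 1728.2) * 100
eta = 79.52%

79.52


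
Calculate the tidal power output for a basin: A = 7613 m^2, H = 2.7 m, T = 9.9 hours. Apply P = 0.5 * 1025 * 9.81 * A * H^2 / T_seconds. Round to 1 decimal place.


Convert period to seconds: T = 9.9 * 3600 = 35640.0 s
H^2 = 2.7^2 = 7.29
P = 0.5 * rho * g * A * H^2 / T
P = 0.5 * 1025 * 9.81 * 7613 * 7.29 / 35640.0
P = 7829.0 W

7829.0


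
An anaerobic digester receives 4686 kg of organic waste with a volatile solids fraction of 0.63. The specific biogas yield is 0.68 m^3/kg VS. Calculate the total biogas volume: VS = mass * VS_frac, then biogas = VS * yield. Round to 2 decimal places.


Compute volatile solids:
  VS = mass * VS_fraction = 4686 * 0.63 = 2952.18 kg
Calculate biogas volume:
  Biogas = VS * specific_yield = 2952.18 * 0.68
  Biogas = 2007.48 m^3

2007.48


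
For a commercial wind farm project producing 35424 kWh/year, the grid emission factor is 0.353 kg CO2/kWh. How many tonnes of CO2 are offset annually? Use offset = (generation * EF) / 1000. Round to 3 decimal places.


CO2 offset in kg = generation * emission_factor
CO2 offset = 35424 * 0.353 = 12504.67 kg
Convert to tonnes:
  CO2 offset = 12504.67 / 1000 = 12.505 tonnes

12.505


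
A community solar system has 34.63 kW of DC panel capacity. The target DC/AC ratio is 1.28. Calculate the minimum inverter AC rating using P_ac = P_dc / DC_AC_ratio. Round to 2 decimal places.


The inverter AC capacity is determined by the DC/AC ratio.
Given: P_dc = 34.63 kW, DC/AC ratio = 1.28
P_ac = P_dc / ratio = 34.63 / 1.28
P_ac = 27.05 kW

27.05


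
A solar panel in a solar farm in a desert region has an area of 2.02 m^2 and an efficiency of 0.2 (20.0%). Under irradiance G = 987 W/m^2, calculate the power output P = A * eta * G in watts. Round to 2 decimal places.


Use the solar power formula P = A * eta * G.
Given: A = 2.02 m^2, eta = 0.2, G = 987 W/m^2
P = 2.02 * 0.2 * 987
P = 398.75 W

398.75


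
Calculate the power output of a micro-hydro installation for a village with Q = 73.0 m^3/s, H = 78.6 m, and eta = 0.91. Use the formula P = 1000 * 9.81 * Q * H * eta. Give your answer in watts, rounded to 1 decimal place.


Apply the hydropower formula P = rho * g * Q * H * eta
rho * g = 1000 * 9.81 = 9810.0
P = 9810.0 * 73.0 * 78.6 * 0.91
P = 51221914.4 W

51221914.4


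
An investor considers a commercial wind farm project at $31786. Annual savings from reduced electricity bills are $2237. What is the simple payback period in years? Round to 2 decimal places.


Simple payback period = initial cost / annual savings
Payback = 31786 / 2237
Payback = 14.21 years

14.21


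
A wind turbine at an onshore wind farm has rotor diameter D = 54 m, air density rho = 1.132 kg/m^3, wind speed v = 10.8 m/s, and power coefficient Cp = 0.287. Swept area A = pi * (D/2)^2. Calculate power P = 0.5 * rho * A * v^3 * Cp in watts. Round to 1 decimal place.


Step 1 -- Compute swept area:
  A = pi * (D/2)^2 = pi * (54/2)^2 = 2290.22 m^2
Step 2 -- Apply wind power equation:
  P = 0.5 * rho * A * v^3 * Cp
  v^3 = 10.8^3 = 1259.712
  P = 0.5 * 1.132 * 2290.22 * 1259.712 * 0.287
  P = 468648.2 W

468648.2


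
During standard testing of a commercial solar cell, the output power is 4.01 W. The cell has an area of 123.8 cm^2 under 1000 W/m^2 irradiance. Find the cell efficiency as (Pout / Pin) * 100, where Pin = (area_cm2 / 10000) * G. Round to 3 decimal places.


First compute the input power:
  Pin = area_cm2 / 10000 * G = 123.8 / 10000 * 1000 = 12.38 W
Then compute efficiency:
  Efficiency = (Pout / Pin) * 100 = (4.01 / 12.38) * 100
  Efficiency = 32.391%

32.391


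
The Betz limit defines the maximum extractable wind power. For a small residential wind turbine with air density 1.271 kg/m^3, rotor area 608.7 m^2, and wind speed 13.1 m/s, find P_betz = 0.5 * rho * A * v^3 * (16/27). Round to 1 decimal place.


The Betz coefficient Cp_max = 16/27 = 0.5926
v^3 = 13.1^3 = 2248.091
P_betz = 0.5 * rho * A * v^3 * Cp_max
P_betz = 0.5 * 1.271 * 608.7 * 2248.091 * 0.5926
P_betz = 515334.2 W

515334.2


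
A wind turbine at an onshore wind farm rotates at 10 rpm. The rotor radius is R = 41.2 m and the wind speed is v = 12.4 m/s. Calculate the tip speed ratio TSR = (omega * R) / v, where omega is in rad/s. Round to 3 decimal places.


Convert rotational speed to rad/s:
  omega = 10 * 2 * pi / 60 = 1.0472 rad/s
Compute tip speed:
  v_tip = omega * R = 1.0472 * 41.2 = 43.145 m/s
Tip speed ratio:
  TSR = v_tip / v_wind = 43.145 / 12.4 = 3.479

3.479


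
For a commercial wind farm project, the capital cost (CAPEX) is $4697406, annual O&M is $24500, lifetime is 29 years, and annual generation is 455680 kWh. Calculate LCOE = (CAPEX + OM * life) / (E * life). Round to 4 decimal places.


Total cost = CAPEX + OM * lifetime = 4697406 + 24500 * 29 = 4697406 + 710500 = 5407906
Total generation = annual * lifetime = 455680 * 29 = 13214720 kWh
LCOE = 5407906 / 13214720
LCOE = 0.4092 $/kWh

0.4092


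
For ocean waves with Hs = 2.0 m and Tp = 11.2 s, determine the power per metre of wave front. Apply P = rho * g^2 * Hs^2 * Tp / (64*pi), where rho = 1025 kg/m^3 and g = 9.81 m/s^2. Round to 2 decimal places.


Apply wave power formula:
  g^2 = 9.81^2 = 96.2361
  Hs^2 = 2.0^2 = 4.0
  Numerator = rho * g^2 * Hs^2 * Tp = 1025 * 96.2361 * 4.0 * 11.2 = 4419161.71
  Denominator = 64 * pi = 201.0619
  P = 4419161.71 / 201.0619 = 21979.11 W/m

21979.11


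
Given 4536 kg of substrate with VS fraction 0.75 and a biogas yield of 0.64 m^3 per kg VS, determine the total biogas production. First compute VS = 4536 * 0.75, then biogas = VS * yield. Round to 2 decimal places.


Compute volatile solids:
  VS = mass * VS_fraction = 4536 * 0.75 = 3402.0 kg
Calculate biogas volume:
  Biogas = VS * specific_yield = 3402.0 * 0.64
  Biogas = 2177.28 m^3

2177.28


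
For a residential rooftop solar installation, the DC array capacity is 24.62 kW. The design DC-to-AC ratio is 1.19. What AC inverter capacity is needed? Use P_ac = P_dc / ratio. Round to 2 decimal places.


The inverter AC capacity is determined by the DC/AC ratio.
Given: P_dc = 24.62 kW, DC/AC ratio = 1.19
P_ac = P_dc / ratio = 24.62 / 1.19
P_ac = 20.69 kW

20.69


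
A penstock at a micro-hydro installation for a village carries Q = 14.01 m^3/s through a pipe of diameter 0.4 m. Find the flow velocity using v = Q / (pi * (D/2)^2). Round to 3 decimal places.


Compute pipe cross-sectional area:
  A = pi * (D/2)^2 = pi * (0.4/2)^2 = 0.1257 m^2
Calculate velocity:
  v = Q / A = 14.01 / 0.1257
  v = 111.488 m/s

111.488


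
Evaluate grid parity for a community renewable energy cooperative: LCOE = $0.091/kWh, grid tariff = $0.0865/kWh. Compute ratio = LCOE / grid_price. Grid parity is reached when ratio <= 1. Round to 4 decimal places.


Compare LCOE to grid price:
  LCOE = $0.091/kWh, Grid price = $0.0865/kWh
  Ratio = LCOE / grid_price = 0.091 / 0.0865 = 1.0520
  Grid parity achieved (ratio <= 1)? no

1.0520


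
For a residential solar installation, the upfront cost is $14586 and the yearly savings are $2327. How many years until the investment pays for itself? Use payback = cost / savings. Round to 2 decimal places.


Simple payback period = initial cost / annual savings
Payback = 14586 / 2327
Payback = 6.27 years

6.27


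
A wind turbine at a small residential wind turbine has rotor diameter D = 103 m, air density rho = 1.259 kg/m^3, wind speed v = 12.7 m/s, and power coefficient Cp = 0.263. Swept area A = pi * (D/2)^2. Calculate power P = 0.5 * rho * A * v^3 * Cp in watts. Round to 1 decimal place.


Step 1 -- Compute swept area:
  A = pi * (D/2)^2 = pi * (103/2)^2 = 8332.29 m^2
Step 2 -- Apply wind power equation:
  P = 0.5 * rho * A * v^3 * Cp
  v^3 = 12.7^3 = 2048.383
  P = 0.5 * 1.259 * 8332.29 * 2048.383 * 0.263
  P = 2825706.0 W

2825706.0


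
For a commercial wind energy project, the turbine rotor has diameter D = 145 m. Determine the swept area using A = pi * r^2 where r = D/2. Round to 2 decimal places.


Compute the rotor radius:
  r = D / 2 = 145 / 2 = 72.5 m
Calculate swept area:
  A = pi * r^2 = pi * 72.5^2
  A = 16513.00 m^2

16513.00


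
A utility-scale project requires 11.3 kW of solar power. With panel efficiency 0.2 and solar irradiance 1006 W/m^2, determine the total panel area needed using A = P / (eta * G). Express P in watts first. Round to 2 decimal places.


Convert target power to watts: P = 11.3 * 1000 = 11300.0 W
Compute denominator: eta * G = 0.2 * 1006 = 201.2
Required area A = P / (eta * G) = 11300.0 / 201.2
A = 56.16 m^2

56.16


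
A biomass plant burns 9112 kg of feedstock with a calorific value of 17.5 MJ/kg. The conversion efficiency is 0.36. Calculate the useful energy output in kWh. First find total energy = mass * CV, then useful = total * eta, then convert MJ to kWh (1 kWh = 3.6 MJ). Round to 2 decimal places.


Total energy = mass * CV = 9112 * 17.5 = 159460.0 MJ
Useful energy = total * eta = 159460.0 * 0.36 = 57405.6 MJ
Convert to kWh: 57405.6 / 3.6
Useful energy = 15946.00 kWh

15946.00


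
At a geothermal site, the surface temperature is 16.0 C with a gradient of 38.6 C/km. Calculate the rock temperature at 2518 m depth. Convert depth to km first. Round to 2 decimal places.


Convert depth to km: 2518 / 1000 = 2.518 km
Temperature increase = gradient * depth_km = 38.6 * 2.518 = 97.19 C
Temperature at depth = T_surface + delta_T = 16.0 + 97.19
T = 113.19 C

113.19


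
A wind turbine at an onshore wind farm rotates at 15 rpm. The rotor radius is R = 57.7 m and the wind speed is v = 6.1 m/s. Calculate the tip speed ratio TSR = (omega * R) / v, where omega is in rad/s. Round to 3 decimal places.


Convert rotational speed to rad/s:
  omega = 15 * 2 * pi / 60 = 1.5708 rad/s
Compute tip speed:
  v_tip = omega * R = 1.5708 * 57.7 = 90.635 m/s
Tip speed ratio:
  TSR = v_tip / v_wind = 90.635 / 6.1 = 14.858

14.858


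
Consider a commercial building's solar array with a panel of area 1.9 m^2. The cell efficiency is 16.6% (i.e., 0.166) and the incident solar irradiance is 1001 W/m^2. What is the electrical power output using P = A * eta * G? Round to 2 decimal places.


Use the solar power formula P = A * eta * G.
Given: A = 1.9 m^2, eta = 0.166, G = 1001 W/m^2
P = 1.9 * 0.166 * 1001
P = 315.72 W

315.72


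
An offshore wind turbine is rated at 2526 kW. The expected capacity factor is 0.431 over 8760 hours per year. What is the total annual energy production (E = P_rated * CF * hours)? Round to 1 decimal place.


Annual energy = rated_kW * capacity_factor * hours_per_year
Given: P_rated = 2526 kW, CF = 0.431, hours = 8760
E = 2526 * 0.431 * 8760
E = 9537064.6 kWh

9537064.6


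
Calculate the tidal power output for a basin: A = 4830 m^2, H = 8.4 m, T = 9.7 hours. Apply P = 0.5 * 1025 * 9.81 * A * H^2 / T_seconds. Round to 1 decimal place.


Convert period to seconds: T = 9.7 * 3600 = 34920.0 s
H^2 = 8.4^2 = 70.56
P = 0.5 * rho * g * A * H^2 / T
P = 0.5 * 1025 * 9.81 * 4830 * 70.56 / 34920.0
P = 49067.5 W

49067.5


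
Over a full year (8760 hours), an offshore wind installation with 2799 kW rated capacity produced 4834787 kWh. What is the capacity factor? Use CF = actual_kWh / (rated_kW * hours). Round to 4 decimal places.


Capacity factor = actual output / maximum possible output
Maximum possible = rated * hours = 2799 * 8760 = 24519240 kWh
CF = 4834787 / 24519240
CF = 0.1972

0.1972


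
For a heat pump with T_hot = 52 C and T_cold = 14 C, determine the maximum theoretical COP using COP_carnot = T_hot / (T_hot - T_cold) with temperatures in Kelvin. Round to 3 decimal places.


Convert to Kelvin:
  T_hot = 52 + 273.15 = 325.15 K
  T_cold = 14 + 273.15 = 287.15 K
Apply Carnot COP formula:
  COP = T_hot_K / (T_hot_K - T_cold_K) = 325.15 / 38.0
  COP = 8.557

8.557


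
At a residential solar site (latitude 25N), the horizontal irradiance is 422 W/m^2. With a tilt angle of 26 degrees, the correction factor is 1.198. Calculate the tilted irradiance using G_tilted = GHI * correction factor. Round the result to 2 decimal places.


Identify the given values:
  GHI = 422 W/m^2, tilt correction factor = 1.198
Apply the formula G_tilted = GHI * factor:
  G_tilted = 422 * 1.198
  G_tilted = 505.56 W/m^2

505.56


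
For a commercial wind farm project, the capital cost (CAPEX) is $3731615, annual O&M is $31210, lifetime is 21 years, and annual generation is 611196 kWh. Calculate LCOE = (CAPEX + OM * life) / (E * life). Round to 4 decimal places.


Total cost = CAPEX + OM * lifetime = 3731615 + 31210 * 21 = 3731615 + 655410 = 4387025
Total generation = annual * lifetime = 611196 * 21 = 12835116 kWh
LCOE = 4387025 / 12835116
LCOE = 0.3418 $/kWh

0.3418
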